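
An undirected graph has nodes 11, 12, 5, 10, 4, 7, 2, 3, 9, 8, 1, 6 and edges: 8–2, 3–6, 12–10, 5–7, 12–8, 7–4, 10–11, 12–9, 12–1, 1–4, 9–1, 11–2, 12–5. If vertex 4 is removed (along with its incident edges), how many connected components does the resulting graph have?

2

With 4 gone, the remaining components are: {3, 6}; {1, 2, 5, 7, 8, 9, 10, 11, 12}.
That is 2 components.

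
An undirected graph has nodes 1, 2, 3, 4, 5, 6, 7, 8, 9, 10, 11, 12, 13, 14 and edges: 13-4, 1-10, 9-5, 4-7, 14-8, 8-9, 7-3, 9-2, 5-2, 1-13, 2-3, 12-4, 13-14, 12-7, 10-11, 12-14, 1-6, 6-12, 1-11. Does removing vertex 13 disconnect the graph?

Deleting 13 leaves 1 component (was 1) (its neighbors 1, 4, 14 remain connected to each other), so 13 is not a cut vertex.

No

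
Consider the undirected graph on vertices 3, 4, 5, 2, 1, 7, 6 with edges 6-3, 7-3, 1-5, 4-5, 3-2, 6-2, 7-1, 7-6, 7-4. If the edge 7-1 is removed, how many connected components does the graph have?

1

7 and 1 are still connected via 7-4-5-1, so the component count stays at 1.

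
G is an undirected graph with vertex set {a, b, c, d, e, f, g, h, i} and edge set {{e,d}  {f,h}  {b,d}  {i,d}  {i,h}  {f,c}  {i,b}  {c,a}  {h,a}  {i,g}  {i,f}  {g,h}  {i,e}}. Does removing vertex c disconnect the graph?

Deleting c leaves 1 component (was 1) (its neighbors a, f remain connected to each other), so c is not a cut vertex.

No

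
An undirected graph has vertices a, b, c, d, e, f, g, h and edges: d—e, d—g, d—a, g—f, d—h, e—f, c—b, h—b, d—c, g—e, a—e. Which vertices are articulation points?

d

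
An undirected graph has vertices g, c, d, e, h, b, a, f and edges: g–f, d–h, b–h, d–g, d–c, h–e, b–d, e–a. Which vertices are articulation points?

Removing d increases the component count from 1 to 3, so d is a cut vertex.
Removing e increases the component count from 1 to 2, so e is a cut vertex.
Removing g increases the component count from 1 to 2, so g is a cut vertex.
Likewise h is a cut vertex.
By contrast removing b leaves 1 component; it is not a cut vertex. No other vertex is a cut vertex either.

d, e, g, h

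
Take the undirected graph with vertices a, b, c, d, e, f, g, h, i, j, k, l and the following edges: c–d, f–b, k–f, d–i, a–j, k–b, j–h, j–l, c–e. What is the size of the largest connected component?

4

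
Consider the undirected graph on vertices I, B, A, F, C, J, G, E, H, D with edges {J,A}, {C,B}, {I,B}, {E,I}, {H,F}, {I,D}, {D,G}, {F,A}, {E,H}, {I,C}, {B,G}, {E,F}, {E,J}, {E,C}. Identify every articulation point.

E

Removing E increases the component count from 1 to 2, so E is a cut vertex.
By contrast removing F leaves 1 component; it is not a cut vertex. No other vertex is a cut vertex either.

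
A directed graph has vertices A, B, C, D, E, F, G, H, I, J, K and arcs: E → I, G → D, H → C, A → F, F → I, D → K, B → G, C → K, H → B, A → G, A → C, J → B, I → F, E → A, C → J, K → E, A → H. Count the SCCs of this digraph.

{A, B, C, D, E, G, H, J, K} are all mutually reachable — one SCC of size 9.
{F, I} are all mutually reachable — one SCC of size 2.
That gives 2 strongly connected components.

2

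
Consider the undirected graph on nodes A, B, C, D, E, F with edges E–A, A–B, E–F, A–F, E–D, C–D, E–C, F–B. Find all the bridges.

The edges on the cycle E-A-B-F-E are not bridges since each lies on that cycle.
Every edge lies on some cycle, so there are no bridges.

none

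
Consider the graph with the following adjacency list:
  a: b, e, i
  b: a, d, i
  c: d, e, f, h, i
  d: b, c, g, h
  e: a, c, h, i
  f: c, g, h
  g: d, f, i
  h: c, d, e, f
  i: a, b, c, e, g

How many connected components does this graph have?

1

Starting from a we can reach a, b, c, d, e, f, g, h, i. That is one component of size 9.
Total: 1 component.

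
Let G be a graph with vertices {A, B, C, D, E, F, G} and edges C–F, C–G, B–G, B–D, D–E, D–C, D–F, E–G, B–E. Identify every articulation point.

none

Removing B, for instance, still leaves 2 components. No single vertex removal increases the component count — the graph has no articulation points.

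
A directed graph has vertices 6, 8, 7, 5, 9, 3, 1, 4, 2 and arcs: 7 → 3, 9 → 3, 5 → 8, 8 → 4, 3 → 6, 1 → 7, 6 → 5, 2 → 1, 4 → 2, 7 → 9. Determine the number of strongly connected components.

{1, 2, 3, 4, 5, 6, 7, 8, 9} are all mutually reachable — one SCC of size 9.
That gives 1 strongly connected component.

1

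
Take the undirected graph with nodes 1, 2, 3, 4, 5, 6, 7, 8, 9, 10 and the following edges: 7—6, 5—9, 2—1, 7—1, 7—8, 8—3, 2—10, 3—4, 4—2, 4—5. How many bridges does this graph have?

The edges on the cycle 7-8-3-4-2-1-7 are not bridges since each lies on that cycle.
But removing 5—4 disconnects 5 from 4; removing 5—9 disconnects 5 from 9; removing 7—6 disconnects 7 from 6; removing 2—10 disconnects 2 from 10 — these are bridges.
That makes 4 bridges.

4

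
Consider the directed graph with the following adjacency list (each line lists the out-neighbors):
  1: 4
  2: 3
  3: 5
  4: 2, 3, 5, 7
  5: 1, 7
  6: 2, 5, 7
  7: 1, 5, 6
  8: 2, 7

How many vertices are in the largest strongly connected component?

7

{1, 2, 3, 4, 5, 6, 7} are all mutually reachable — one SCC of size 7.
{8} is an SCC by itself.
The largest has 7 vertices.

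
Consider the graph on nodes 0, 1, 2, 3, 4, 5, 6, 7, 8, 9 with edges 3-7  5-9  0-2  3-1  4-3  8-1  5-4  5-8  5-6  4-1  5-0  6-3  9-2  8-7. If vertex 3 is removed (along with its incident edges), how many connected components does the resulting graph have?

1

With 3 gone, the remaining components are: {0, 1, 2, 4, 5, 6, 7, 8, 9}.
That is 1 component.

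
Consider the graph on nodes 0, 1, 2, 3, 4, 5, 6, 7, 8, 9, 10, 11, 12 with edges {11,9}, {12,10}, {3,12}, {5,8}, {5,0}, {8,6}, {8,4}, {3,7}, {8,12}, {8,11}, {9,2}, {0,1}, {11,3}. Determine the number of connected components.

Starting from 0 we can reach 0, 1, 2, 3, 4, 5, 6, 7, 8, 9, 10, 11, 12. That is one component of size 13.
Total: 1 component.

1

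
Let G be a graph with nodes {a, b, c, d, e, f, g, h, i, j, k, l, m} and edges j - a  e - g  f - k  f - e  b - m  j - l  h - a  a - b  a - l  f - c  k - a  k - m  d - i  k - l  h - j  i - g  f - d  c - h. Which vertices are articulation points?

Removing f increases the component count from 1 to 2, so f is a cut vertex.
By contrast removing b leaves 1 component; it is not a cut vertex. No other vertex is a cut vertex either.

f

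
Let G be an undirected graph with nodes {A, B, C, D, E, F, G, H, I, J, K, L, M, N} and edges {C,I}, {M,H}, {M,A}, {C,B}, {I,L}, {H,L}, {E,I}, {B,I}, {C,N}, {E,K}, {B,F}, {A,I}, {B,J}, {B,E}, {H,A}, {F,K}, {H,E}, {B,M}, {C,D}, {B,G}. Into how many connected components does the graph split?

1

Starting from A we can reach A, B, C, D, E, F, G, H, I, J, K, L, M, N. That is one component of size 14.
Total: 1 component.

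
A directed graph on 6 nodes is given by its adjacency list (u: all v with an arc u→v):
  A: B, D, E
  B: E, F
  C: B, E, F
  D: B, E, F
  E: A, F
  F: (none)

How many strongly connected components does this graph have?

3

{A, B, D, E} are all mutually reachable — one SCC of size 4.
{C} is an SCC by itself.
{F} is an SCC by itself.
That gives 3 strongly connected components.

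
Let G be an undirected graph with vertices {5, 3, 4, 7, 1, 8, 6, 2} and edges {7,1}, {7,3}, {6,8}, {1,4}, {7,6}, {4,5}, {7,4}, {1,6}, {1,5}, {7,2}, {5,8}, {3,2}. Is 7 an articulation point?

Yes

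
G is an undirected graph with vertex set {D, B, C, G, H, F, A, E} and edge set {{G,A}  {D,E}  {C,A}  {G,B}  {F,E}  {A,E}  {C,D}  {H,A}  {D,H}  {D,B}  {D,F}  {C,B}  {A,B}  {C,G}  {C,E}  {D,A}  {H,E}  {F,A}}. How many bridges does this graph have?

0

The edges on the cycle C-D-H-E-C are not bridges since each lies on that cycle.
Every edge lies on some cycle, so there are no bridges.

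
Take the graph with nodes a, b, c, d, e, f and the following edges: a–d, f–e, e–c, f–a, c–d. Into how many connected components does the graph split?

2

b is isolated — a component by itself.
Starting from a we can reach a, c, d, e, f. That is one component of size 5.
Total: 2 components.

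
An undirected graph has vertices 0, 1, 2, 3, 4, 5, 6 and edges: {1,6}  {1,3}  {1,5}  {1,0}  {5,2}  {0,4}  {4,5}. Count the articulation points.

2

Removing 1 increases the component count from 1 to 3, so 1 is a cut vertex.
Removing 5 increases the component count from 1 to 2, so 5 is a cut vertex.
By contrast removing 2 leaves 1 component; it is not a cut vertex. No other vertex is a cut vertex either.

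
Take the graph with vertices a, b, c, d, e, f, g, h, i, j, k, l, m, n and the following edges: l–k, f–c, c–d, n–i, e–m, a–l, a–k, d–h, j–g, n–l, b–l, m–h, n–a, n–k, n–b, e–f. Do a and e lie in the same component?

The component containing a is {a, b, i, k, l, n}, and e is not in it.

No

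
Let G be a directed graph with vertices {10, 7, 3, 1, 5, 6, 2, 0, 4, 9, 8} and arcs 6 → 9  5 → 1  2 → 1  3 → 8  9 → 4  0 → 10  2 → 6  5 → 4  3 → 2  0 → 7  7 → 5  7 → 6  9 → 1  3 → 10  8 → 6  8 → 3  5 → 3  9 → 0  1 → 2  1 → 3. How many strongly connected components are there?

{0, 1, 2, 3, 5, 6, 7, 8, 9} are all mutually reachable — one SCC of size 9.
{4} is an SCC by itself.
{10} is an SCC by itself.
That gives 3 strongly connected components.

3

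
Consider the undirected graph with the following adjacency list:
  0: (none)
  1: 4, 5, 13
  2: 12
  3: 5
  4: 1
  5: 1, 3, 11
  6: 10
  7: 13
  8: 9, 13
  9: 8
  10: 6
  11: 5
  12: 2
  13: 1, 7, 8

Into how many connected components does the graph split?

4

0 is isolated — a component by itself.
Starting from 2 we can reach 2, 12. That is one component of size 2.
Starting from 6 we can reach 6, 10. That is one component of size 2.
Starting from 1 we can reach 1, 3, 4, 5, 7, 8, 9, 11, 13. That is one component of size 9.
Total: 4 components.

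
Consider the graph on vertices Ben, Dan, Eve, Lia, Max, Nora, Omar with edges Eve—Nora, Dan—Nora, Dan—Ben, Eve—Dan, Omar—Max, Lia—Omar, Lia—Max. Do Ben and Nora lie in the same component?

Yes

From Ben we can reach Ben, Dan, Eve, Nora, which includes Nora.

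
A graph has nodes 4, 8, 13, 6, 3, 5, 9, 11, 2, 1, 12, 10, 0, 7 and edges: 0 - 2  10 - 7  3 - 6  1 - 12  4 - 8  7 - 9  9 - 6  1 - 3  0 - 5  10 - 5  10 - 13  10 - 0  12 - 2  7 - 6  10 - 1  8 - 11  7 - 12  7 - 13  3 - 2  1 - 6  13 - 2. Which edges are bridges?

11-8, 4-8

The edges on the cycle 10-7-12-2-13-10 are not bridges since each lies on that cycle.
But removing 8 - 11 disconnects 8 from 11; removing 4 - 8 disconnects 4 from 8 — these are bridges.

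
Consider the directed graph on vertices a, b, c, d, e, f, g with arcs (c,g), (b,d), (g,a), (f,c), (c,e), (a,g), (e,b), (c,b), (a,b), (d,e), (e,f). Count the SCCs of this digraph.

1

{a, b, c, d, e, f, g} are all mutually reachable — one SCC of size 7.
That gives 1 strongly connected component.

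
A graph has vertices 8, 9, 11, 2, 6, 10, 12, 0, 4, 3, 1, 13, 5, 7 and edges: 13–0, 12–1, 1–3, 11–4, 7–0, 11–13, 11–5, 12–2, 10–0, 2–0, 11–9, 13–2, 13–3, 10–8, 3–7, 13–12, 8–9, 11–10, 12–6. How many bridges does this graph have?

The edges on the cycle 11-13-12-2-0-10-11 are not bridges since each lies on that cycle.
But removing 11–5 disconnects 11 from 5; removing 12–6 disconnects 12 from 6; removing 4–11 disconnects 4 from 11 — these are bridges.
That makes 3 bridges.

3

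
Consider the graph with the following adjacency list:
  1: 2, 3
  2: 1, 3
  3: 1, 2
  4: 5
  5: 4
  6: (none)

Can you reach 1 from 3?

From 3 we can reach 1, 2, 3, which includes 1.

Yes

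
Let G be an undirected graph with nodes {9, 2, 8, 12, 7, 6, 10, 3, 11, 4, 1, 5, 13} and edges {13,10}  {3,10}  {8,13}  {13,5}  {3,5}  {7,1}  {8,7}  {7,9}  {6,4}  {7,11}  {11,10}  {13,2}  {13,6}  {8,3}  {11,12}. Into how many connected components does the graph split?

1

Starting from 1 we can reach 1, 2, 3, 4, 5, 6, 7, 8, 9, 10, 11, 12, 13. That is one component of size 13.
Total: 1 component.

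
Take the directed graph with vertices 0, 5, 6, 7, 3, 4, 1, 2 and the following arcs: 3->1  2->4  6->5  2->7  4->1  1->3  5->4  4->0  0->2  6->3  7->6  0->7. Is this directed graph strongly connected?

There is no directed path from 1 to 6, so the graph is not strongly connected.

No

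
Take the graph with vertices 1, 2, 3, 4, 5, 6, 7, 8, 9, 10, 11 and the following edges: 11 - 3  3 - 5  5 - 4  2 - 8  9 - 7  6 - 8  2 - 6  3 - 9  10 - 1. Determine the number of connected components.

3

Starting from 1 we can reach 1, 10. That is one component of size 2.
Starting from 2 we can reach 2, 6, 8. That is one component of size 3.
Starting from 3 we can reach 3, 4, 5, 7, 9, 11. That is one component of size 6.
Total: 3 components.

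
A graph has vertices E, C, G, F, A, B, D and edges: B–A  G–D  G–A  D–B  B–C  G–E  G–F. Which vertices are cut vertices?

B, G

Removing B increases the component count from 1 to 2, so B is a cut vertex.
Removing G increases the component count from 1 to 3, so G is a cut vertex.
By contrast removing A leaves 1 component; it is not a cut vertex. No other vertex is a cut vertex either.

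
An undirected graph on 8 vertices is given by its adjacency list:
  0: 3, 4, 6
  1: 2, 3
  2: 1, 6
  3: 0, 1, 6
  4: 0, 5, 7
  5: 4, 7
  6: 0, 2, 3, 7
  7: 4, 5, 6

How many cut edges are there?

0

The edges on the cycle 7-4-5-7 are not bridges since each lies on that cycle.
Every edge lies on some cycle, so there are no bridges.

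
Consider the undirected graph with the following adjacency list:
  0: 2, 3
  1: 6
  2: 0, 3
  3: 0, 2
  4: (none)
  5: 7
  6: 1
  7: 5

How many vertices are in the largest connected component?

3

4 is isolated — a component by itself.
Starting from 5 we can reach 5, 7. That is one component of size 2.
Starting from 1 we can reach 1, 6. That is one component of size 2.
Starting from 0 we can reach 0, 2, 3. That is one component of size 3.
The largest has 3 vertices.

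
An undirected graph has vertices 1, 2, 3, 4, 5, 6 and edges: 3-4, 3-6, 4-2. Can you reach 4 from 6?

From 6 we can reach 2, 3, 4, 6, which includes 4.

Yes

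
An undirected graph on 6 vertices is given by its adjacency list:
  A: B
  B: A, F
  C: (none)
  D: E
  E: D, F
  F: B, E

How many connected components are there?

2

C is isolated — a component by itself.
Starting from A we can reach A, B, D, E, F. That is one component of size 5.
Total: 2 components.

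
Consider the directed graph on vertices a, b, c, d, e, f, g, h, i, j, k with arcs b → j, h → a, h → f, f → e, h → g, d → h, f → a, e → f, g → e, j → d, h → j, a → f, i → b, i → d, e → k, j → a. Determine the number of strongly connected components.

7

{a, e, f} are all mutually reachable — one SCC of size 3.
{d, h, j} are all mutually reachable — one SCC of size 3.
{c} is an SCC by itself.
{i} is an SCC by itself.
{g} is an SCC by itself.
(and 2 more singleton SCCs)
That gives 7 strongly connected components.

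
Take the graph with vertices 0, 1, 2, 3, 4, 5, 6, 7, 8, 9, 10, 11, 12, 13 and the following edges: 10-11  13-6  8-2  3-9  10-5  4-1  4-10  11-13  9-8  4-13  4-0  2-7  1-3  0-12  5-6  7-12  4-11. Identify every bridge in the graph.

none

The edges on the cycle 4-10-5-6-13-4 are not bridges since each lies on that cycle.
Every edge lies on some cycle, so there are no bridges.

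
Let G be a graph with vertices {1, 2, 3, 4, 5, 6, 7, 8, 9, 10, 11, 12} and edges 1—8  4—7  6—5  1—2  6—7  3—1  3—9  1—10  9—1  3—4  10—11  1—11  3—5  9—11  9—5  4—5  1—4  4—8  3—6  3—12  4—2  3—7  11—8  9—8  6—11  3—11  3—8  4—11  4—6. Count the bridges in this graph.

1

The edges on the cycle 3-9-1-2-4-3 are not bridges since each lies on that cycle.
But removing 3—12 disconnects 3 from 12 — this is a bridge.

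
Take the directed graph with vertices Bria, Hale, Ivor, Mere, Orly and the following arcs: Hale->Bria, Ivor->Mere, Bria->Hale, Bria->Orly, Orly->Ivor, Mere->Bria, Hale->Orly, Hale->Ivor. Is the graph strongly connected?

Yes

From Ivor we can reach every vertex (Bria, Hale, Ivor, Mere, Orly), and every vertex can reach Ivor (Bria, Hale, Ivor, Mere, Orly). So the whole graph is one strongly connected component.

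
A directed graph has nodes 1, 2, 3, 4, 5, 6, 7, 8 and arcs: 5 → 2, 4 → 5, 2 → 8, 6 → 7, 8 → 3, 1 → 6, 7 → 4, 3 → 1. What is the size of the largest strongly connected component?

8

{1, 2, 3, 4, 5, 6, 7, 8} are all mutually reachable — one SCC of size 8.
The largest has 8 vertices.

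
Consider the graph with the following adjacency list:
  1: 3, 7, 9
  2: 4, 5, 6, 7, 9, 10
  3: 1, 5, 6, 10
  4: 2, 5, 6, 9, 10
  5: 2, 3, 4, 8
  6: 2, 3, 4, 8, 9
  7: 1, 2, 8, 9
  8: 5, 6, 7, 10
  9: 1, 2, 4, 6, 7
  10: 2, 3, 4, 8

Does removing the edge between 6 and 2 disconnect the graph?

After removing 6-2, the path 6-9-2 still connects them, so the edge is not a bridge.

No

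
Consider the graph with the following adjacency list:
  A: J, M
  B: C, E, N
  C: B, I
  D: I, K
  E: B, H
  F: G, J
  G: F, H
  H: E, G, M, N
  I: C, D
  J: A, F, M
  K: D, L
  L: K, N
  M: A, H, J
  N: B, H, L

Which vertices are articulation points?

H

Removing H increases the component count from 1 to 2, so H is a cut vertex.
By contrast removing I leaves 1 component; it is not a cut vertex. No other vertex is a cut vertex either.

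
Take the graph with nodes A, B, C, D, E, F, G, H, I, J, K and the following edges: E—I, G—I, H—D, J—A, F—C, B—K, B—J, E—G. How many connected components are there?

4

Starting from C we can reach C, F. That is one component of size 2.
Starting from D we can reach D, H. That is one component of size 2.
Starting from E we can reach E, G, I. That is one component of size 3.
Starting from A we can reach A, B, J, K. That is one component of size 4.
Total: 4 components.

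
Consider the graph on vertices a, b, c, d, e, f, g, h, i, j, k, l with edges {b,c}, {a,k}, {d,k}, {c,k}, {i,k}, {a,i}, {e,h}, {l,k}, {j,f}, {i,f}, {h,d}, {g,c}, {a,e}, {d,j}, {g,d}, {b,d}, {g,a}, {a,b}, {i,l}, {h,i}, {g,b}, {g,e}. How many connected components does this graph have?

Starting from a we can reach a, b, c, d, e, f, g, h, i, j, k, l. That is one component of size 12.
Total: 1 component.

1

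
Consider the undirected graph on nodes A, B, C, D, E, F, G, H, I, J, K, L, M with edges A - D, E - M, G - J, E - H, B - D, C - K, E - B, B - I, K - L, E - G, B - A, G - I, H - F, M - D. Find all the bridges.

The edges on the cycle E-M-D-A-B-E are not bridges since each lies on that cycle.
But removing K - L disconnects K from L; removing E - H disconnects E from H; removing H - F disconnects H from F; removing C - K disconnects C from K — these are bridges.
In total 5 edges are bridges.

C-K, E-H, F-H, G-J, K-L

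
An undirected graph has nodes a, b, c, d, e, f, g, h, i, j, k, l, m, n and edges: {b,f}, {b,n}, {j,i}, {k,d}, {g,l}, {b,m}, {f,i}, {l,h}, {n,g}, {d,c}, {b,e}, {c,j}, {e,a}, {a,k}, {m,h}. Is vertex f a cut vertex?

Deleting f leaves 1 component (was 1) (its neighbors b, i remain connected to each other), so f is not a cut vertex.

No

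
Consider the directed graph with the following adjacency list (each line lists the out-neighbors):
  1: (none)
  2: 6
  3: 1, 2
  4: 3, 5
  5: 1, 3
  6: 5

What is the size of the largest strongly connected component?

4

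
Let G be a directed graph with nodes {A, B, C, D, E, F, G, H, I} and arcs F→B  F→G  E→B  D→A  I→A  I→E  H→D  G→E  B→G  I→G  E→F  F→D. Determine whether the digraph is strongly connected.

There is no directed path from C to D, so the graph is not strongly connected.

No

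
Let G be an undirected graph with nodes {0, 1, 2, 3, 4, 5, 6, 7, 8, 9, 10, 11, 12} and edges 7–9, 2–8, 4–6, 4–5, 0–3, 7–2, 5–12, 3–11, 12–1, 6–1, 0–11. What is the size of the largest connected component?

10 is isolated — a component by itself.
Starting from 0 we can reach 0, 3, 11. That is one component of size 3.
Starting from 2 we can reach 2, 7, 8, 9. That is one component of size 4.
Starting from 1 we can reach 1, 4, 5, 6, 12. That is one component of size 5.
The largest has 5 vertices.

5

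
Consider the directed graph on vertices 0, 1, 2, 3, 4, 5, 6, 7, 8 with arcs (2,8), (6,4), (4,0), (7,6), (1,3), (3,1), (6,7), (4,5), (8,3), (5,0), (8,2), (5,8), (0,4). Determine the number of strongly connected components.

4

{0, 4, 5} are all mutually reachable — one SCC of size 3.
{1, 3} are all mutually reachable — one SCC of size 2.
{6, 7} are all mutually reachable — one SCC of size 2.
{2, 8} are all mutually reachable — one SCC of size 2.
That gives 4 strongly connected components.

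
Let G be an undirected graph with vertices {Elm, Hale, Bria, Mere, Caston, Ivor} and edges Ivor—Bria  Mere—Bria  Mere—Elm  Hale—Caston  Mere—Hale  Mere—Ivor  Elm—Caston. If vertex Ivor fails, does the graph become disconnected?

No

Deleting Ivor leaves 1 component (was 1) (its neighbors Bria, Mere remain connected to each other), so Ivor is not a cut vertex.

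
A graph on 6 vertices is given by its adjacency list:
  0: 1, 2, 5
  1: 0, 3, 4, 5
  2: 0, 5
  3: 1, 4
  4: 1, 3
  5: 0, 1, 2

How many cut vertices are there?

Removing 1 increases the component count from 1 to 2, so 1 is a cut vertex.
By contrast removing 3 leaves 1 component; it is not a cut vertex. No other vertex is a cut vertex either.

1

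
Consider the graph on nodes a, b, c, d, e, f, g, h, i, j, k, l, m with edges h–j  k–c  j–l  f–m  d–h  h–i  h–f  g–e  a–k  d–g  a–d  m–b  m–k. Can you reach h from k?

Yes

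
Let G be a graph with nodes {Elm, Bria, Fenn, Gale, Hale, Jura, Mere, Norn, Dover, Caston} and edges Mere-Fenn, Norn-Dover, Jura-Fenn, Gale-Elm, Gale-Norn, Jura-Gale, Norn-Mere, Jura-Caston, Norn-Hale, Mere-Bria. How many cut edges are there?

The edges on the cycle Jura-Gale-Norn-Mere-Fenn-Jura are not bridges since each lies on that cycle.
But removing Hale-Norn disconnects Hale from Norn; removing Jura-Caston disconnects Jura from Caston; removing Mere-Bria disconnects Mere from Bria; removing Gale-Elm disconnects Gale from Elm — these are bridges.
In total 5 edges are bridges.

5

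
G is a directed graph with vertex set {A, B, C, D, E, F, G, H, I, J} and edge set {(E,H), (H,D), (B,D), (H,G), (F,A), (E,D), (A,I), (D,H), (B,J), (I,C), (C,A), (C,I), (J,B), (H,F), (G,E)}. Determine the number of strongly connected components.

4

{D, E, G, H} are all mutually reachable — one SCC of size 4.
{A, C, I} are all mutually reachable — one SCC of size 3.
{B, J} are all mutually reachable — one SCC of size 2.
{F} is an SCC by itself.
That gives 4 strongly connected components.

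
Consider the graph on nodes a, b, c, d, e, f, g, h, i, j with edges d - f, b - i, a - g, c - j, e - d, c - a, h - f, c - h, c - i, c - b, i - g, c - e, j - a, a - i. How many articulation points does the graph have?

Removing c increases the component count from 1 to 2, so c is a cut vertex.
By contrast removing g leaves 1 component; it is not a cut vertex. No other vertex is a cut vertex either.

1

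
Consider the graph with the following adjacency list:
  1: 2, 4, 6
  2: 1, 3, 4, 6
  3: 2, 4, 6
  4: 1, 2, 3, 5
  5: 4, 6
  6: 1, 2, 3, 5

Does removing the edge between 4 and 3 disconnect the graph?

No

After removing 4-3, the path 4-2-3 still connects them, so the edge is not a bridge.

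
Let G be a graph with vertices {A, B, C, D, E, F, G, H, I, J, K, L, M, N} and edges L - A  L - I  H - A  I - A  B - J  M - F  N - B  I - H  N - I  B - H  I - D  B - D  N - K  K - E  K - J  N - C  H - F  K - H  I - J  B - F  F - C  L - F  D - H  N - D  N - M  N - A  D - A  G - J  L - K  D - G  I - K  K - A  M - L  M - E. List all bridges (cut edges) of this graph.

The edges on the cycle N-M-L-A-D-N are not bridges since each lies on that cycle.
Every edge lies on some cycle, so there are no bridges.

none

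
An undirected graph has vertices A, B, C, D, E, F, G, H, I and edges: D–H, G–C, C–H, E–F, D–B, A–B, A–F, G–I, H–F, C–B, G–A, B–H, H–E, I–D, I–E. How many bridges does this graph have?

0

The edges on the cycle G-I-D-B-C-G are not bridges since each lies on that cycle.
Every edge lies on some cycle, so there are no bridges.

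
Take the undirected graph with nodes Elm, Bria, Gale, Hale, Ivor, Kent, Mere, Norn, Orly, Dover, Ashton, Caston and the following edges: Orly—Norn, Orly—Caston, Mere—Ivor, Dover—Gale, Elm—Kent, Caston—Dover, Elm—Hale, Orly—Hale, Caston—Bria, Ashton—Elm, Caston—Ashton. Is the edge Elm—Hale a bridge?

After removing Elm—Hale, the path Elm-Ashton-Caston-Orly-Hale still connects them, so the edge is not a bridge.

No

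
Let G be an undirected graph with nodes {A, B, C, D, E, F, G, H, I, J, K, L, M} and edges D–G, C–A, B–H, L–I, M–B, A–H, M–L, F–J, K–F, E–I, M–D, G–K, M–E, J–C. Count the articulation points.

1

Removing M increases the component count from 1 to 2, so M is a cut vertex.
By contrast removing H leaves 1 component; it is not a cut vertex. No other vertex is a cut vertex either.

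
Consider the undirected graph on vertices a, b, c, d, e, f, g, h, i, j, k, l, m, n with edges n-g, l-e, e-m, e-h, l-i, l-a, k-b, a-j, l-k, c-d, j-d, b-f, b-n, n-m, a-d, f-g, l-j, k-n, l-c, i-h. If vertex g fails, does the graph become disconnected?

No

Deleting g leaves 1 component (was 1) (its neighbors f, n remain connected to each other), so g is not a cut vertex.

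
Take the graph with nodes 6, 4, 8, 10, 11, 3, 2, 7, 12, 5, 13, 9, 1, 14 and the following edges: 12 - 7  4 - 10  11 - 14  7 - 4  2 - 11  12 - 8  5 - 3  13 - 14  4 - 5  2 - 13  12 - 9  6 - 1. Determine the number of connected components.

Starting from 1 we can reach 1, 6. That is one component of size 2.
Starting from 2 we can reach 2, 11, 13, 14. That is one component of size 4.
Starting from 3 we can reach 3, 4, 5, 7, 8, 9, 10, 12. That is one component of size 8.
Total: 3 components.

3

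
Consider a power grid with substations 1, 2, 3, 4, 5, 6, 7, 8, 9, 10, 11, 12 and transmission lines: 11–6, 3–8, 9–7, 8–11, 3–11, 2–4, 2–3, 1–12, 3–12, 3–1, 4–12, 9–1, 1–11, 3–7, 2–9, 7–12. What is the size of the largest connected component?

10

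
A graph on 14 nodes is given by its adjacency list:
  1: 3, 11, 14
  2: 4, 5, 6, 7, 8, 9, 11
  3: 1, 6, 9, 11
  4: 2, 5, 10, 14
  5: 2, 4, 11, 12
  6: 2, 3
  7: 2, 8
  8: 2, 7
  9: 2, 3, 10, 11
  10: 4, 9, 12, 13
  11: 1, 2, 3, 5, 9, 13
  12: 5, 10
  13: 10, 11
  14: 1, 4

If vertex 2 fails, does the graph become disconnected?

Deleting 2 raises the number of components from 1 to 2, so 2 is a cut vertex.

Yes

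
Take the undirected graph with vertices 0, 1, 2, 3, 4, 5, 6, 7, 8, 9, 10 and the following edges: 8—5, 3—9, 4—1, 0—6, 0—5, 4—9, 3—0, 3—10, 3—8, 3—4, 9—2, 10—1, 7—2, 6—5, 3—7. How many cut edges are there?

The edges on the cycle 3-7-2-9-3 are not bridges since each lies on that cycle.
Every edge lies on some cycle, so there are no bridges.

0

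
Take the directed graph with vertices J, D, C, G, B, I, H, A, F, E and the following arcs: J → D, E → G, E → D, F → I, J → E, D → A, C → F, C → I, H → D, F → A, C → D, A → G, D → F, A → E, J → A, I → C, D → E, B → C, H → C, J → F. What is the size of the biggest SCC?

6

{A, C, D, E, F, I} are all mutually reachable — one SCC of size 6.
{G} is an SCC by itself.
{H} is an SCC by itself.
{B} is an SCC by itself.
{J} is an SCC by itself.
The largest has 6 vertices.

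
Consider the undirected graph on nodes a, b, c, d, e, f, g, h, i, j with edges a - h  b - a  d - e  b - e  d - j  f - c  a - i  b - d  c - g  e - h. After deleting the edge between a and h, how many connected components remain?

2

a and h are still connected via a-b-e-h, so the component count stays at 2.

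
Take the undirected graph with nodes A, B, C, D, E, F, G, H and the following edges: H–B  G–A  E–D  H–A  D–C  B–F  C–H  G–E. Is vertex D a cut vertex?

No

Deleting D leaves 1 component (was 1) (its neighbors C, E remain connected to each other), so D is not a cut vertex.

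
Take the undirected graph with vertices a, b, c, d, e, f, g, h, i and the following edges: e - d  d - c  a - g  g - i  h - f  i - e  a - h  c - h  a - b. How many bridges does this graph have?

2

The edges on the cycle a-g-i-e-d-c-h-a are not bridges since each lies on that cycle.
But removing a - b disconnects a from b; removing f - h disconnects f from h — these are bridges.
That makes 2 bridges.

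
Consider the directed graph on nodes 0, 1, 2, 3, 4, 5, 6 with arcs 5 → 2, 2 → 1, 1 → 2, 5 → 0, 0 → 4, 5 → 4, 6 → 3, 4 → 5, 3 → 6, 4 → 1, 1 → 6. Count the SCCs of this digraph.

{0, 4, 5} are all mutually reachable — one SCC of size 3.
{1, 2} are all mutually reachable — one SCC of size 2.
{3, 6} are all mutually reachable — one SCC of size 2.
That gives 3 strongly connected components.

3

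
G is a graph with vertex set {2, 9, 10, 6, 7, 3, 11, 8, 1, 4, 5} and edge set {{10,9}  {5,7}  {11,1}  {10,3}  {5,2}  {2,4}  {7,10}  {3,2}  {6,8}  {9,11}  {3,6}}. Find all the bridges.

1-11, 10-9, 11-9, 2-4, 3-6, 6-8

The edges on the cycle 5-7-10-3-2-5 are not bridges since each lies on that cycle.
But removing 8–6 disconnects 8 from 6; removing 3–6 disconnects 3 from 6; removing 2–4 disconnects 2 from 4; removing 10–9 disconnects 10 from 9 — these are bridges.
In total 6 edges are bridges.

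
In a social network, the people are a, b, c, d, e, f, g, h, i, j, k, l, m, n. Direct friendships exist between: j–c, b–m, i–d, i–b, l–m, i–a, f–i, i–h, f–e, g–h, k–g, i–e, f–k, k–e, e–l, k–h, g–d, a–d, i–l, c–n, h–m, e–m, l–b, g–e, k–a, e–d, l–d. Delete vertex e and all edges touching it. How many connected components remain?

2

With e gone, the remaining components are: {c, j, n}; {a, b, d, f, g, h, i, k, l, m}.
That is 2 components.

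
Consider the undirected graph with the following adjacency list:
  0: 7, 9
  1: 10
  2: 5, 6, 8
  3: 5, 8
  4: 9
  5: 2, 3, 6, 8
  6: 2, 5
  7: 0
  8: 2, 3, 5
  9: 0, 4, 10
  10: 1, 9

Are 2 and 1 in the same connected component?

No

The component containing 2 is {2, 3, 5, 6, 8}, and 1 is not in it.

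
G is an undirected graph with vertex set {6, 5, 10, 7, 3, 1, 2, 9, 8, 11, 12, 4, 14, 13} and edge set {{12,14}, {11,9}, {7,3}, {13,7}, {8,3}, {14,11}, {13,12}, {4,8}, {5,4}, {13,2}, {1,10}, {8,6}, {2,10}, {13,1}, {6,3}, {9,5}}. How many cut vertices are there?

1

Removing 13 increases the component count from 1 to 2, so 13 is a cut vertex.
By contrast removing 3 leaves 1 component; it is not a cut vertex. No other vertex is a cut vertex either.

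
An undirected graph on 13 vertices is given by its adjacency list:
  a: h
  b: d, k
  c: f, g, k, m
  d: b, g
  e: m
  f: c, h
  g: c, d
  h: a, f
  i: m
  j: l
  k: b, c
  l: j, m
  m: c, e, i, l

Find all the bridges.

The edges on the cycle c-g-d-b-k-c are not bridges since each lies on that cycle.
But removing j-l disconnects j from l; removing c-f disconnects c from f; removing i-m disconnects i from m; removing l-m disconnects l from m — these are bridges.
In total 8 edges are bridges.

a-h, c-f, c-m, e-m, f-h, i-m, j-l, l-m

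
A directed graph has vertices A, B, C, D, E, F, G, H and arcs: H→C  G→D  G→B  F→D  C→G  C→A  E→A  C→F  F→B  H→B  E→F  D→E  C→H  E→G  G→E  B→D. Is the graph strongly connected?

There is no directed path from F to C, so the graph is not strongly connected.

No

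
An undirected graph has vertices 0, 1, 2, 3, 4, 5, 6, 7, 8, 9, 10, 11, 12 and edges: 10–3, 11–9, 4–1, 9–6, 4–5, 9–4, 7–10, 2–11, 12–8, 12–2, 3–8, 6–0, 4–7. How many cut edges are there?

4

The edges on the cycle 12-2-11-9-4-7-10-3-8-12 are not bridges since each lies on that cycle.
But removing 1–4 disconnects 1 from 4; removing 6–0 disconnects 6 from 0; removing 6–9 disconnects 6 from 9; removing 4–5 disconnects 4 from 5 — these are bridges.
That makes 4 bridges.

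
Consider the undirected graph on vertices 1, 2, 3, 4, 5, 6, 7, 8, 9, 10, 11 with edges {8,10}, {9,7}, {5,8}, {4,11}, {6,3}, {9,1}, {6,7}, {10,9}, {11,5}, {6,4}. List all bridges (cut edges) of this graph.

The edges on the cycle 6-4-11-5-8-10-9-7-6 are not bridges since each lies on that cycle.
But removing 1 - 9 disconnects 1 from 9; removing 6 - 3 disconnects 6 from 3 — these are bridges.

1-9, 3-6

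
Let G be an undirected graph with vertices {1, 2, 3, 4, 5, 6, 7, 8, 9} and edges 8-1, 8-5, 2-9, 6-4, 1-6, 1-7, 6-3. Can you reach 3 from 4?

Yes

From 4 we can reach 1, 3, 4, 5, 6, 7, 8, which includes 3.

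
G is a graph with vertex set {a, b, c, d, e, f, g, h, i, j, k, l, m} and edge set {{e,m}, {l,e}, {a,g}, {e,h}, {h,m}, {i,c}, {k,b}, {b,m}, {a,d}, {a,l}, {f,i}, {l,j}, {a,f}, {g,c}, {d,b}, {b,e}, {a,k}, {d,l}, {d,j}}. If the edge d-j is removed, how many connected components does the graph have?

1

d and j are still connected via d-l-j, so the component count stays at 1.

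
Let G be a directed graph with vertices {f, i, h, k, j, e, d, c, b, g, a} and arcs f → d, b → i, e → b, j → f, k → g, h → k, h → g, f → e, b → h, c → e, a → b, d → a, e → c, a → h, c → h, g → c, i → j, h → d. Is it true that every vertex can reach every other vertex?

From b we can reach every vertex (a, b, c, d, e, f, g, h, i, j, k), and every vertex can reach b (a, b, c, d, e, f, g, h, i, j, k). So the whole graph is one strongly connected component.

Yes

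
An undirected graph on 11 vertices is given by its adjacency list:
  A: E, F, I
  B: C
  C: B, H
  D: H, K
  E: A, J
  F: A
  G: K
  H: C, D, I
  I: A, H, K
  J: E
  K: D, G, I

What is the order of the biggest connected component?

Starting from A we can reach A, B, C, D, E, F, G, H, I, J, K. That is one component of size 11.
The largest has 11 vertices.

11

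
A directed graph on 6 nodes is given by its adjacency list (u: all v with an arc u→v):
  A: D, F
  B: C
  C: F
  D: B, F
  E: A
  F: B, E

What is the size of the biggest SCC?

{A, B, C, D, E, F} are all mutually reachable — one SCC of size 6.
The largest has 6 vertices.

6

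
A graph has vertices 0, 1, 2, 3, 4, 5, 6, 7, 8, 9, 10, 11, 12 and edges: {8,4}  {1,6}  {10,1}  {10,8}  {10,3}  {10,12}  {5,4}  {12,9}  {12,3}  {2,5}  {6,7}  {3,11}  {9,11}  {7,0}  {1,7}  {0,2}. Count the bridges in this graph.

0

The edges on the cycle 1-6-7-1 are not bridges since each lies on that cycle.
Every edge lies on some cycle, so there are no bridges.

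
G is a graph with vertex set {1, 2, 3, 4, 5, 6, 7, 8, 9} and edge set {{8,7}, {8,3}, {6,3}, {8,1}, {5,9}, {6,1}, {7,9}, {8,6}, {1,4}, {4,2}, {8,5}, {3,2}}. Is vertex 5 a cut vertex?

No

Deleting 5 leaves 1 component (was 1) (its neighbors 8, 9 remain connected to each other), so 5 is not a cut vertex.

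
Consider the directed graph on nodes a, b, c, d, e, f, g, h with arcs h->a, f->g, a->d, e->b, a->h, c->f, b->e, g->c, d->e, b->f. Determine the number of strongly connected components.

4

{c, f, g} are all mutually reachable — one SCC of size 3.
{b, e} are all mutually reachable — one SCC of size 2.
{a, h} are all mutually reachable — one SCC of size 2.
{d} is an SCC by itself.
That gives 4 strongly connected components.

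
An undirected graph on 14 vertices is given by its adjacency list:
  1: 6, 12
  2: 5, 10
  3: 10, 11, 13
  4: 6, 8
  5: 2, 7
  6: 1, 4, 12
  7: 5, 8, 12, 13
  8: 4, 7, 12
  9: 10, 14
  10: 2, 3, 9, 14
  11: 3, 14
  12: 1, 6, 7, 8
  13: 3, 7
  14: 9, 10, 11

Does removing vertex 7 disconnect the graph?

Deleting 7 raises the number of components from 1 to 2, so 7 is a cut vertex.

Yes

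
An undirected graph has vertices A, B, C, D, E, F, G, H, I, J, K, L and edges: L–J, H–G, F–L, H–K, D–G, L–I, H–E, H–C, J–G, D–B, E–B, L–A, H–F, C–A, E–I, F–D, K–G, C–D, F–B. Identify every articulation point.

none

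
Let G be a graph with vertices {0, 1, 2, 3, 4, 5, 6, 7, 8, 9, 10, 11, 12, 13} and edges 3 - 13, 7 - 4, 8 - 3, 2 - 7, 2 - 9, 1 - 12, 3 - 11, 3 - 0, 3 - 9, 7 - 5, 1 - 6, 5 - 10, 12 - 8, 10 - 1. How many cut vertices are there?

3

Removing 1 increases the component count from 1 to 2, so 1 is a cut vertex.
Removing 3 increases the component count from 1 to 4, so 3 is a cut vertex.
Removing 7 increases the component count from 1 to 2, so 7 is a cut vertex.
By contrast removing 6 leaves 1 component; it is not a cut vertex. No other vertex is a cut vertex either.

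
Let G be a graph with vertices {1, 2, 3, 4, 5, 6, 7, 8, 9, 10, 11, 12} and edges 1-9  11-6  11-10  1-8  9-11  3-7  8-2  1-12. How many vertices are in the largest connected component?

8

4 is isolated — a component by itself.
5 is isolated — a component by itself.
Starting from 3 we can reach 3, 7. That is one component of size 2.
Starting from 1 we can reach 1, 2, 6, 8, 9, 10, 11, 12. That is one component of size 8.
The largest has 8 vertices.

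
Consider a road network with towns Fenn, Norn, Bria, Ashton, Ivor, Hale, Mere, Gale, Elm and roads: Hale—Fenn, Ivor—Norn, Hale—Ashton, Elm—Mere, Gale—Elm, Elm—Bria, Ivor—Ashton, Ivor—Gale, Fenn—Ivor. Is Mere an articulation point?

Deleting Mere leaves 1 component (was 1), so Mere is not a cut vertex.

No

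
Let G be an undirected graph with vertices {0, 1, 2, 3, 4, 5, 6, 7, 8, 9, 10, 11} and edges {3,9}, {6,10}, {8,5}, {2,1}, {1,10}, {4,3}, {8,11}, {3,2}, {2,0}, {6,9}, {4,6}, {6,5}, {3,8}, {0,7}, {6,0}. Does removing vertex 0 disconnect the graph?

Deleting 0 raises the number of components from 1 to 2, so 0 is a cut vertex.

Yes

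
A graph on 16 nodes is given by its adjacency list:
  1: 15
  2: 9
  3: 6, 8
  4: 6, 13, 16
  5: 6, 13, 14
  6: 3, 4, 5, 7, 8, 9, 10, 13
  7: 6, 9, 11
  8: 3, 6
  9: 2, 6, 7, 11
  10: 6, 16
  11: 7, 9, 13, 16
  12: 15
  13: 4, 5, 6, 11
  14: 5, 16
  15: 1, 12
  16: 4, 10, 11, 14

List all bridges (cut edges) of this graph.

1-15, 12-15, 2-9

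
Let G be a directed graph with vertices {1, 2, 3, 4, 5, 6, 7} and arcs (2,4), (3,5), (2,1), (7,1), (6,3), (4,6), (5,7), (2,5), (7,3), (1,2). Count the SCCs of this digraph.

{1, 2, 3, 4, 5, 6, 7} are all mutually reachable — one SCC of size 7.
That gives 1 strongly connected component.

1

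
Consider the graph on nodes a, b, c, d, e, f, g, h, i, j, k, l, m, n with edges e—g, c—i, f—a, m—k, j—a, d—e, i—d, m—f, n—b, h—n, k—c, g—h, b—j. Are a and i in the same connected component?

Yes

From a we can reach a, b, c, d, e, f, g, h, i, j, k, m, n, which includes i.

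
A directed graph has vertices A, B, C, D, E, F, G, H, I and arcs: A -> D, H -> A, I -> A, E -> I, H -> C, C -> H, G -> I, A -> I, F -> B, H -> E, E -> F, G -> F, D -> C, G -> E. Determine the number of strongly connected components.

4

{A, C, D, E, H, I} are all mutually reachable — one SCC of size 6.
{F} is an SCC by itself.
{B} is an SCC by itself.
{G} is an SCC by itself.
That gives 4 strongly connected components.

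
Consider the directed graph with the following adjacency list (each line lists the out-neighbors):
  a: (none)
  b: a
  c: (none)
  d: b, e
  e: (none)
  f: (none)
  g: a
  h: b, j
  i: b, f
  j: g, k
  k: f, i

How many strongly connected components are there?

{f} is an SCC by itself.
{j} is an SCC by itself.
{k} is an SCC by itself.
{c} is an SCC by itself.
{g} is an SCC by itself.
(and 6 more singleton SCCs)
That gives 11 strongly connected components.

11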